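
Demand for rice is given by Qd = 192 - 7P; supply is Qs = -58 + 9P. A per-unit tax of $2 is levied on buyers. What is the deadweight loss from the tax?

Deadweight loss = 7.875

Pre-tax equilibrium: P* = 15.625, Q* = 82.625.
Tax on buyers shifts demand to Qd = 192 − 7(P + 2) = 178 - 7P.
178 - 7P = -58 + 9P gives seller price Ps = 14.75; buyers pay Pb = 14.75 + 2 = 16.75.
New quantity: Q = 192 − 7(16.75) = 74.75.
DWL = ½ × 2 × (82.625 − 74.75) = 7.875.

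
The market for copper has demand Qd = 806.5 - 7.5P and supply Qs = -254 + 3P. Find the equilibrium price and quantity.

Set Qd = Qs: 806.5 - 7.5P = -254 + 3P.
1060.5 = 10.5P, so P* = 101.
Q* = 806.5 − 7.5(101) = 49.

P* = 101, Q* = 49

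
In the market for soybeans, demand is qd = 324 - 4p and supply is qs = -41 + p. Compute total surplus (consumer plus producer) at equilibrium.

Equilibrium: 324 - 4p = -41 + p gives p* = 73, q* = 32.
Demand choke price: p = 81; supply starts at p = 41.
CS = ½(81 − 73)(32) = 128; PS = ½(73 − 41)(32) = 512.

Total surplus = 640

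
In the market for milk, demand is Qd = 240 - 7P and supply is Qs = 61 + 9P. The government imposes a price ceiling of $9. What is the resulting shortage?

Shortage = 35

Equilibrium price would be P* = 11.1875, so the ceiling at 9 binds.
At P = 9: Qd = 240 − 7(9) = 177, Qs = 61 + 9(9) = 142.
Shortage = 177 − 142 = 35.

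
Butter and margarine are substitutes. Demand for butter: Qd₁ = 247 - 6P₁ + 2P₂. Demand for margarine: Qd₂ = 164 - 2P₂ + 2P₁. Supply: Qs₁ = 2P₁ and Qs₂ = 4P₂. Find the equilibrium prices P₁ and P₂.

Market 1: 247 - 6P₁ + 2P₂ = 2P₁ → 8P₁ - 2P₂ = 247.
Market 2: 6P₂ - 2P₁ = 164.
Eliminating P₂: 6×(1) + 2×(2) gives 44P₁ = 1810, so P₁ = 905/22.
Back-substitute into (2): P₂ = (164 + 2×905/22) / 6 = 903/22.

P₁ = 905/22, P₂ = 903/22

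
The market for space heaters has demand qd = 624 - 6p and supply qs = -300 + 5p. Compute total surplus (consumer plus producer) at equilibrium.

Total surplus = 2640

Equilibrium: 624 - 6p = -300 + 5p gives p* = 84, q* = 120.
Demand choke price: p = 104; supply starts at p = 60.
CS = ½(104 − 84)(120) = 1200; PS = ½(84 − 60)(120) = 1440.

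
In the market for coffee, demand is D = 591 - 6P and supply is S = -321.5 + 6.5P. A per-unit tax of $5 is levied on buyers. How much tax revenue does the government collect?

Tax revenue = 687

Pre-tax equilibrium: P* = 73, Q* = 153.
Tax on buyers shifts demand to D = 591 − 6(P + 5) = 561 - 6P.
561 - 6P = -321.5 + 6.5P gives seller price Ps = 70.6; buyers pay Pb = 70.6 + 5 = 75.6.
New quantity: Q = 591 − 6(75.6) = 137.4.
Revenue = 5 × 137.4 = 687.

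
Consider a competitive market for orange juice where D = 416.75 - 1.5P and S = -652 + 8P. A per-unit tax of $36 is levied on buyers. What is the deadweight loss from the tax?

Deadweight loss = 15552/19

Pre-tax equilibrium: P* = 112.5, Q* = 248.
Tax on buyers shifts demand to D = 416.75 − 1.5(P + 36) = 362.75 - 1.5P.
362.75 - 1.5P = -652 + 8P gives seller price Ps = 4059/38; buyers pay Pb = 4059/38 + 36 = 5427/38.
New quantity: Q = 416.75 − 1.5(5427/38) = 3848/19.
DWL = ½ × 36 × (248 − 3848/19) = 15552/19.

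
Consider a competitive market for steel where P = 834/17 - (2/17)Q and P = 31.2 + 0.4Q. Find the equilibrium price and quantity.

P* = 45, Q* = 34.5

Set the two price expressions equal: 834/17 - (2/17)Q = 31.2 + 0.4Q.
1518/85 = (44/85)Q, so Q* = 34.5.
P* = 834/17 − (2/17)(34.5) = 45.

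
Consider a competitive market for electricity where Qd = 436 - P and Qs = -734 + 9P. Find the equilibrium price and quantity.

Set Qd = Qs: 436 - P = -734 + 9P.
1170 = 10P, so P* = 117.
Q* = 436 − 1(117) = 319.

P* = 117, Q* = 319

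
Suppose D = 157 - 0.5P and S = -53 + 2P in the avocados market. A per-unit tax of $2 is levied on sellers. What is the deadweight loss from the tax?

Deadweight loss = 0.8

Pre-tax equilibrium: P* = 84, Q* = 115.
Tax on sellers shifts supply to S = -53 + 2(P − 2) = -57 + 2P.
157 - 0.5P = -57 + 2P gives buyer price Pb = 85.6; sellers receive Ps = 85.6 − 2 = 83.6.
New quantity: Q = 157 − 0.5(85.6) = 114.2.
DWL = ½ × 2 × (115 − 114.2) = 0.8.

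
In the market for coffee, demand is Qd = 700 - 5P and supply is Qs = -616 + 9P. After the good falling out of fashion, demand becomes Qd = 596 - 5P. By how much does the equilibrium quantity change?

Original equilibrium: P* = 94, Q* = 230.
New equilibrium: 596 - 5P = -616 + 9P, so 1212 = 14P and P' = 606/7; Q' = 596 − 5(606/7) = 1142/7.
Change in quantity: 1142/7 − 230 = -468/7.

ΔQ = -468/7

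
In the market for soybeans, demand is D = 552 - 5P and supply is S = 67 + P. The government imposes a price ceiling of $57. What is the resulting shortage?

Equilibrium price would be P* = 485/6, so the ceiling at 57 binds.
At P = 57: D = 552 − 5(57) = 267, S = 67 + 1(57) = 124.
Shortage = 267 − 124 = 143.

Shortage = 143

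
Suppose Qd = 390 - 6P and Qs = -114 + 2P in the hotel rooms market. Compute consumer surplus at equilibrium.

Equilibrium: 390 - 6P = -114 + 2P gives P* = 63, Q* = 12.
Demand choke price (Qd = 0): P = 65.
CS = ½(65 − 63)(12) = 12.

Consumer surplus = 12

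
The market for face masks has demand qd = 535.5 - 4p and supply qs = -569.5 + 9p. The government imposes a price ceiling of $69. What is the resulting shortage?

Equilibrium price would be p* = 85, so the ceiling at 69 binds.
At p = 69: qd = 535.5 − 4(69) = 259.5, qs = -569.5 + 9(69) = 51.5.
Shortage = 259.5 − 51.5 = 208.

Shortage = 208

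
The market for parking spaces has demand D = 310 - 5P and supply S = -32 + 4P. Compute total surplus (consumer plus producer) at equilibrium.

Total surplus = 3240

Equilibrium: 310 - 5P = -32 + 4P gives P* = 38, Q* = 120.
Demand choke price: P = 62; supply starts at P = 8.
CS = ½(62 − 38)(120) = 1440; PS = ½(38 − 8)(120) = 1800.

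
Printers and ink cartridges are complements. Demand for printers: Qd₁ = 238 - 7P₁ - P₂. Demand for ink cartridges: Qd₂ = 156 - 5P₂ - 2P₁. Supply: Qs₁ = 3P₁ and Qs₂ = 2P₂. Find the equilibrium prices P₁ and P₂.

P₁ = 755/34, P₂ = 271/17

Market 1: 238 - 7P₁ - P₂ = 3P₁ → 10P₁ + P₂ = 238.
Market 2: 7P₂ + 2P₁ = 156.
Eliminating P₂: 7×(1) − 1×(2) gives 68P₁ = 1510, so P₁ = 755/34.
Back-substitute into (2): P₂ = (156 − 2×755/34) / 7 = 271/17.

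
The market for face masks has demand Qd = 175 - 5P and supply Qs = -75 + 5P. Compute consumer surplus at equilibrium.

Equilibrium: 175 - 5P = -75 + 5P gives P* = 25, Q* = 50.
Demand choke price (Qd = 0): P = 35.
CS = ½(35 − 25)(50) = 250.

Consumer surplus = 250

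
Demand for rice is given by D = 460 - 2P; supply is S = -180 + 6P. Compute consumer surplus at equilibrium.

Consumer surplus = 22500

Equilibrium: 460 - 2P = -180 + 6P gives P* = 80, Q* = 300.
Demand choke price (D = 0): P = 230.
CS = ½(230 − 80)(300) = 22500.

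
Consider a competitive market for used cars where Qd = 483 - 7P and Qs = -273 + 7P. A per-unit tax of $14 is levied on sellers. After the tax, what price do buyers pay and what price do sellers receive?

Pre-tax equilibrium: P* = 54, Q* = 105.
Tax on sellers shifts supply to Qs = -273 + 7(P − 14) = -371 + 7P.
483 - 7P = -371 + 7P gives buyer price Pb = 61; sellers receive Ps = 61 − 14 = 47.
New quantity: Q = 483 − 7(61) = 56.

Buyers pay $61, sellers receive $47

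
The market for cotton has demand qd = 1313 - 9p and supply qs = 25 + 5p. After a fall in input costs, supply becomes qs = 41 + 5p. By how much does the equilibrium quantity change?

Δq = 72/7

Original equilibrium: p* = 92, q* = 485.
New equilibrium: 1313 - 9p = 41 + 5p, so 1272 = 14p and p' = 636/7; q' = 1313 − 9(636/7) = 3467/7.
Change in quantity: 3467/7 − 485 = 72/7.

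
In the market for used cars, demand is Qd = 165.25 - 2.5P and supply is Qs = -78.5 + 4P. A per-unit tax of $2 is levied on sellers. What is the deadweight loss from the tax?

Deadweight loss = 40/13

Pre-tax equilibrium: P* = 37.5, Q* = 71.5.
Tax on sellers shifts supply to Qs = -78.5 + 4(P − 2) = -86.5 + 4P.
165.25 - 2.5P = -86.5 + 4P gives buyer price Pb = 1007/26; sellers receive Ps = 1007/26 − 2 = 955/26.
New quantity: Q = 165.25 − 2.5(1007/26) = 1779/26.
DWL = ½ × 2 × (71.5 − 1779/26) = 40/13.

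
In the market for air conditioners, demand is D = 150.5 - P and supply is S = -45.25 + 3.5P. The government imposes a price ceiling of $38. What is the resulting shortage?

Shortage = 24.75

Equilibrium price would be P* = 43.5, so the ceiling at 38 binds.
At P = 38: D = 150.5 − 1(38) = 112.5, S = -45.25 + 3.5(38) = 87.75.
Shortage = 112.5 − 87.75 = 24.75.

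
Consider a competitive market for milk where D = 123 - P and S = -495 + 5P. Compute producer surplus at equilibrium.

Producer surplus = 40

Equilibrium: 123 - P = -495 + 5P gives P* = 103, Q* = 20.
Supply starts at P = 99 (where S = 0).
PS = ½(103 − 99)(20) = 40.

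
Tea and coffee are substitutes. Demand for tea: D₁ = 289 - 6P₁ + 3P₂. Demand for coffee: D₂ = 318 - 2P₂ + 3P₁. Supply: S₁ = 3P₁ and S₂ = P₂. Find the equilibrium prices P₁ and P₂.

Market 1: 289 - 6P₁ + 3P₂ = 3P₁ → 9P₁ - 3P₂ = 289.
Market 2: 3P₂ - 3P₁ = 318.
Eliminating P₂: 3×(1) + 3×(2) gives 18P₁ = 1821, so P₁ = 607/6.
Back-substitute into (2): P₂ = (318 + 3×607/6) / 3 = 1243/6.

P₁ = 607/6, P₂ = 1243/6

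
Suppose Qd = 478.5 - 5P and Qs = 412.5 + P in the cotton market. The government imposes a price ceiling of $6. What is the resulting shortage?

Equilibrium price would be P* = 11, so the ceiling at 6 binds.
At P = 6: Qd = 478.5 − 5(6) = 448.5, Qs = 412.5 + 1(6) = 418.5.
Shortage = 448.5 − 418.5 = 30.

Shortage = 30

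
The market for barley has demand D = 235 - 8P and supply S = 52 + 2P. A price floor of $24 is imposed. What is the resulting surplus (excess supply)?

Equilibrium price would be P* = 18.3, so the floor at 24 binds.
At P = 24: D = 43, S = 100.
Surplus = 100 − 43 = 57.

Surplus = 57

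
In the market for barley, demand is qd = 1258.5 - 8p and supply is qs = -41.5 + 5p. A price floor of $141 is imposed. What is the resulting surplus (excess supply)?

Surplus = 533

Equilibrium price would be p* = 100, so the floor at 141 binds.
At p = 141: qd = 130.5, qs = 663.5.
Surplus = 663.5 − 130.5 = 533.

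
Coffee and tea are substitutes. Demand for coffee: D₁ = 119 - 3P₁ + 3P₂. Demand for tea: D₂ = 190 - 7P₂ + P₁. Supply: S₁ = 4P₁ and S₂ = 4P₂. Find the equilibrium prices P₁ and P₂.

Market 1: 119 - 3P₁ + 3P₂ = 4P₁ → 7P₁ - 3P₂ = 119.
Market 2: 11P₂ - P₁ = 190.
Eliminating P₂: 11×(1) + 3×(2) gives 74P₁ = 1879, so P₁ = 1879/74.
Back-substitute into (2): P₂ = (190 + 1×1879/74) / 11 = 1449/74.

P₁ = 1879/74, P₂ = 1449/74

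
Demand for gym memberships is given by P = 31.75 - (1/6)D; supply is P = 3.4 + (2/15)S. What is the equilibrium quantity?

Q* = 94.5

Set the two price expressions equal: 31.75 - (1/6)Q = 3.4 + (2/15)Q.
28.35 = 0.3Q, so Q* = 94.5.
P* = 31.75 − (1/6)(94.5) = 16.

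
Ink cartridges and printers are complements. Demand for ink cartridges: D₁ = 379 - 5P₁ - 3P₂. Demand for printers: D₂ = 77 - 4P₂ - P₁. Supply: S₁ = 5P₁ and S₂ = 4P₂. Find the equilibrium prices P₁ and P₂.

Market 1: 379 - 5P₁ - 3P₂ = 5P₁ → 10P₁ + 3P₂ = 379.
Market 2: 8P₂ + P₁ = 77.
Eliminating P₂: 8×(1) − 3×(2) gives 77P₁ = 2801, so P₁ = 2801/77.
Back-substitute into (2): P₂ = (77 − 1×2801/77) / 8 = 391/77.

P₁ = 2801/77, P₂ = 391/77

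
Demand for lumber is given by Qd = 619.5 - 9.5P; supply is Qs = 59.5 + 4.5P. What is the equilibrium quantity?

Set Qd = Qs: 619.5 - 9.5P = 59.5 + 4.5P.
560 = 14P, so P* = 40.
Q* = 619.5 − 9.5(40) = 239.5.

Q* = 239.5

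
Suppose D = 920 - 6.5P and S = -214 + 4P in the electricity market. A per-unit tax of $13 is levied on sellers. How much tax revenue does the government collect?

Pre-tax equilibrium: P* = 108, Q* = 218.
Tax on sellers shifts supply to S = -214 + 4(P − 13) = -266 + 4P.
920 - 6.5P = -266 + 4P gives buyer price Pb = 2372/21; sellers receive Ps = 2372/21 − 13 = 2099/21.
New quantity: Q = 920 − 6.5(2372/21) = 3902/21.
Revenue = 13 × 3902/21 = 50726/21.

Tax revenue = 50726/21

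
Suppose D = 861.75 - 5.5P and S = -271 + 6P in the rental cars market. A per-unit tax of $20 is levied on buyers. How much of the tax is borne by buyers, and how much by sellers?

Buyers bear 240/23, sellers bear 220/23

Pre-tax equilibrium: P* = 98.5, Q* = 320.
Tax on buyers shifts demand to D = 861.75 − 5.5(P + 20) = 751.75 - 5.5P.
751.75 - 5.5P = -271 + 6P gives seller price Ps = 4091/46; buyers pay Pb = 4091/46 + 20 = 5011/46.
New quantity: Q = 861.75 − 5.5(5011/46) = 6040/23.
Buyer burden = 5011/46 − 98.5 = 240/23; seller burden = 98.5 − 4091/46 = 220/23.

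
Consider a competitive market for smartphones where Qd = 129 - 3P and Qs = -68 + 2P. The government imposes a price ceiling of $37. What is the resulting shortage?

Equilibrium price would be P* = 39.4, so the ceiling at 37 binds.
At P = 37: Qd = 129 − 3(37) = 18, Qs = -68 + 2(37) = 6.
Shortage = 18 − 6 = 12.

Shortage = 12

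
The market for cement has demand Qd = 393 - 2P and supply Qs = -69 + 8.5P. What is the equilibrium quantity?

Q* = 305

Set Qd = Qs: 393 - 2P = -69 + 8.5P.
462 = 10.5P, so P* = 44.
Q* = 393 − 2(44) = 305.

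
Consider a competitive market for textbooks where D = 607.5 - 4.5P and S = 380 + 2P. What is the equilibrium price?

P* = 35

Set D = S: 607.5 - 4.5P = 380 + 2P.
227.5 = 6.5P, so P* = 35.
Q* = 607.5 − 4.5(35) = 450.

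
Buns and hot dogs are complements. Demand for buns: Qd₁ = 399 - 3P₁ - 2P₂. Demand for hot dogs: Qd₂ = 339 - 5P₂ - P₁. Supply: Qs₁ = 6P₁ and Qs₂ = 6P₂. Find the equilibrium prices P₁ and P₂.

P₁ = 3711/97, P₂ = 2652/97

Market 1: 399 - 3P₁ - 2P₂ = 6P₁ → 9P₁ + 2P₂ = 399.
Market 2: 11P₂ + P₁ = 339.
Eliminating P₂: 11×(1) − 2×(2) gives 97P₁ = 3711, so P₁ = 3711/97.
Back-substitute into (2): P₂ = (339 − 1×3711/97) / 11 = 2652/97.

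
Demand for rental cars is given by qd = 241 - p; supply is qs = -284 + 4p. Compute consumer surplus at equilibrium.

Equilibrium: 241 - p = -284 + 4p gives p* = 105, q* = 136.
Demand choke price (qd = 0): p = 241.
CS = ½(241 − 105)(136) = 9248.

Consumer surplus = 9248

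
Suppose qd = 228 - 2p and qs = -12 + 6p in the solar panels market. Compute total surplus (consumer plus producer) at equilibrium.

Total surplus = 9408

Equilibrium: 228 - 2p = -12 + 6p gives p* = 30, q* = 168.
Demand choke price: p = 114; supply starts at p = 2.
CS = ½(114 − 30)(168) = 7056; PS = ½(30 − 2)(168) = 2352.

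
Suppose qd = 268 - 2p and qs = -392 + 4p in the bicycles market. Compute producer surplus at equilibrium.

Equilibrium: 268 - 2p = -392 + 4p gives p* = 110, q* = 48.
Supply starts at p = 98 (where qs = 0).
PS = ½(110 − 98)(48) = 288.

Producer surplus = 288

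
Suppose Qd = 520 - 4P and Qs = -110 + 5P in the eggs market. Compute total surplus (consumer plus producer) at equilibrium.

Total surplus = 12960

Equilibrium: 520 - 4P = -110 + 5P gives P* = 70, Q* = 240.
Demand choke price: P = 130; supply starts at P = 22.
CS = ½(130 − 70)(240) = 7200; PS = ½(70 − 22)(240) = 5760.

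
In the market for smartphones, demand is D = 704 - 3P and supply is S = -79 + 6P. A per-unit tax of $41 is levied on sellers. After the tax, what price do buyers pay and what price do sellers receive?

Buyers pay 343/3, sellers receive 220/3

Pre-tax equilibrium: P* = 87, Q* = 443.
Tax on sellers shifts supply to S = -79 + 6(P − 41) = -325 + 6P.
704 - 3P = -325 + 6P gives buyer price Pb = 343/3; sellers receive Ps = 343/3 − 41 = 220/3.
New quantity: Q = 704 − 3(343/3) = 361.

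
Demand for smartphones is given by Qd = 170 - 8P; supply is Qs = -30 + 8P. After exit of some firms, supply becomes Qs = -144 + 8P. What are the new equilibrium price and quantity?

P' = 19.625, Q' = 13

Original equilibrium: P* = 12.5, Q* = 70.
New equilibrium: 170 - 8P = -144 + 8P, so 314 = 16P and P' = 19.625; Q' = 170 − 8(19.625) = 13.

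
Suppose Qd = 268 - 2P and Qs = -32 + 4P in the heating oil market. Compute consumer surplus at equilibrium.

Consumer surplus = 7056

Equilibrium: 268 - 2P = -32 + 4P gives P* = 50, Q* = 168.
Demand choke price (Qd = 0): P = 134.
CS = ½(134 − 50)(168) = 7056.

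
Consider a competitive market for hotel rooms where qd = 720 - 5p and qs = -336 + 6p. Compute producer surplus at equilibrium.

Equilibrium: 720 - 5p = -336 + 6p gives p* = 96, q* = 240.
Supply starts at p = 56 (where qs = 0).
PS = ½(96 − 56)(240) = 4800.

Producer surplus = 4800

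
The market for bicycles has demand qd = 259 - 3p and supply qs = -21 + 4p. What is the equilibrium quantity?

Set qd = qs: 259 - 3p = -21 + 4p.
280 = 7p, so p* = 40.
q* = 259 − 3(40) = 139.

q* = 139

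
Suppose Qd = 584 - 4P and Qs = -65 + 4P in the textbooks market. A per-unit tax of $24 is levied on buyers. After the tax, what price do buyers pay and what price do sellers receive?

Pre-tax equilibrium: P* = 81.125, Q* = 259.5.
Tax on buyers shifts demand to Qd = 584 − 4(P + 24) = 488 - 4P.
488 - 4P = -65 + 4P gives seller price Ps = 69.125; buyers pay Pb = 69.125 + 24 = 93.125.
New quantity: Q = 584 − 4(93.125) = 211.5.

Buyers pay $93.125, sellers receive $69.125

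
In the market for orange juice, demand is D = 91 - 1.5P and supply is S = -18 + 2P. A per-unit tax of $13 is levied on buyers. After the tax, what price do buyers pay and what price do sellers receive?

Buyers pay 270/7, sellers receive 179/7

Pre-tax equilibrium: P* = 218/7, Q* = 310/7.
Tax on buyers shifts demand to D = 91 − 1.5(P + 13) = 71.5 - 1.5P.
71.5 - 1.5P = -18 + 2P gives seller price Ps = 179/7; buyers pay Pb = 179/7 + 13 = 270/7.
New quantity: Q = 91 − 1.5(270/7) = 232/7.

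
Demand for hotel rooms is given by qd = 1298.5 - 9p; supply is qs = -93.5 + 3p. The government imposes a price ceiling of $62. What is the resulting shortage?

Equilibrium price would be p* = 116, so the ceiling at 62 binds.
At p = 62: qd = 1298.5 − 9(62) = 740.5, qs = -93.5 + 3(62) = 92.5.
Shortage = 740.5 − 92.5 = 648.

Shortage = 648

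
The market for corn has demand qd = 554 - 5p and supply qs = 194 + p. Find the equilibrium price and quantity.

p* = 60, q* = 254

Set qd = qs: 554 - 5p = 194 + p.
360 = 6p, so p* = 60.
q* = 554 − 5(60) = 254.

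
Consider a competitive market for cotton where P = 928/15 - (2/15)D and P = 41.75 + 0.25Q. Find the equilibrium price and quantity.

P* = 1262/23, Q* = 1207/23

Set the two price expressions equal: 928/15 - (2/15)Q = 41.75 + 0.25Q.
1207/60 = (23/60)Q, so Q* = 1207/23.
P* = 928/15 − (2/15)(1207/23) = 1262/23.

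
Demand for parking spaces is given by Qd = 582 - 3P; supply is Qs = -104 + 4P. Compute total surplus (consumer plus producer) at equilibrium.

Equilibrium: 582 - 3P = -104 + 4P gives P* = 98, Q* = 288.
Demand choke price: P = 194; supply starts at P = 26.
CS = ½(194 − 98)(288) = 13824; PS = ½(98 − 26)(288) = 10368.

Total surplus = 24192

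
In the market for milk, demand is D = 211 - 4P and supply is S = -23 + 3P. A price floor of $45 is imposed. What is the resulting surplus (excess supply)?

Equilibrium price would be P* = 234/7, so the floor at 45 binds.
At P = 45: D = 31, S = 112.
Surplus = 112 − 31 = 81.

Surplus = 81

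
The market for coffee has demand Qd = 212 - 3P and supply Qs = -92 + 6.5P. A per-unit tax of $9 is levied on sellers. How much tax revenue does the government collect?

Pre-tax equilibrium: P* = 32, Q* = 116.
Tax on sellers shifts supply to Qs = -92 + 6.5(P − 9) = -150.5 + 6.5P.
212 - 3P = -150.5 + 6.5P gives buyer price Pb = 725/19; sellers receive Ps = 725/19 − 9 = 554/19.
New quantity: Q = 212 − 3(725/19) = 1853/19.
Revenue = 9 × 1853/19 = 16677/19.

Tax revenue = 16677/19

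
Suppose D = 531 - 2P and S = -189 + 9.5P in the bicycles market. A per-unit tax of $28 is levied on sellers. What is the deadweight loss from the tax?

Pre-tax equilibrium: P* = 1440/23, Q* = 9333/23.
Tax on sellers shifts supply to S = -189 + 9.5(P − 28) = -455 + 9.5P.
531 - 2P = -455 + 9.5P gives buyer price Pb = 1972/23; sellers receive Ps = 1972/23 − 28 = 1328/23.
New quantity: Q = 531 − 2(1972/23) = 8269/23.
DWL = ½ × 28 × (9333/23 − 8269/23) = 14896/23.

Deadweight loss = 14896/23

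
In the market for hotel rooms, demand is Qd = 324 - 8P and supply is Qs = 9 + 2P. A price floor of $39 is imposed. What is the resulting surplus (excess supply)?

Equilibrium price would be P* = 31.5, so the floor at 39 binds.
At P = 39: Qd = 12, Qs = 87.
Surplus = 87 − 12 = 75.

Surplus = 75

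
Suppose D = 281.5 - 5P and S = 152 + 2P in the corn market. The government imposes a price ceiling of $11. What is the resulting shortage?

Shortage = 52.5

Equilibrium price would be P* = 18.5, so the ceiling at 11 binds.
At P = 11: D = 281.5 − 5(11) = 226.5, S = 152 + 2(11) = 174.
Shortage = 226.5 − 174 = 52.5.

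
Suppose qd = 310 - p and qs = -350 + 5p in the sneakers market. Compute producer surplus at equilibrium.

Producer surplus = 4000

Equilibrium: 310 - p = -350 + 5p gives p* = 110, q* = 200.
Supply starts at p = 70 (where qs = 0).
PS = ½(110 − 70)(200) = 4000.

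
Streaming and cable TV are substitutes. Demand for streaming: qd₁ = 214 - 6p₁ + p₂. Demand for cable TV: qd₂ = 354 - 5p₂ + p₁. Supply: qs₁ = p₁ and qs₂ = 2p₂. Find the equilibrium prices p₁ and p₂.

Market 1: 214 - 6p₁ + p₂ = p₁ → 7p₁ - p₂ = 214.
Market 2: 7p₂ - p₁ = 354.
Eliminating p₂: 7×(1) + 1×(2) gives 48p₁ = 1852, so p₁ = 463/12.
Back-substitute into (2): p₂ = (354 + 1×463/12) / 7 = 673/12.

p₁ = 463/12, p₂ = 673/12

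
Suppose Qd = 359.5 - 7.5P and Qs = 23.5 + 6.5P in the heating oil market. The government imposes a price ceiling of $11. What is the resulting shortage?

Shortage = 182

Equilibrium price would be P* = 24, so the ceiling at 11 binds.
At P = 11: Qd = 359.5 − 7.5(11) = 277, Qs = 23.5 + 6.5(11) = 95.
Shortage = 277 − 95 = 182.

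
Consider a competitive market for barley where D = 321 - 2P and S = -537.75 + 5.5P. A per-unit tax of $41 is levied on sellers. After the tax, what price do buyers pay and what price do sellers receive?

Pre-tax equilibrium: P* = 114.5, Q* = 92.
Tax on sellers shifts supply to S = -537.75 + 5.5(P − 41) = -763.25 + 5.5P.
321 - 2P = -763.25 + 5.5P gives buyer price Pb = 4337/30; sellers receive Ps = 4337/30 − 41 = 3107/30.
New quantity: Q = 321 − 2(4337/30) = 478/15.

Buyers pay 4337/30, sellers receive 3107/30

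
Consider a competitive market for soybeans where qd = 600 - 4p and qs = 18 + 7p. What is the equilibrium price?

p* = 582/11

Set qd = qs: 600 - 4p = 18 + 7p.
582 = 11p, so p* = 582/11.
q* = 600 − 4(582/11) = 4272/11.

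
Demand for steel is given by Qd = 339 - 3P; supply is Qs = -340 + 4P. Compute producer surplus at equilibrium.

Producer surplus = 288

Equilibrium: 339 - 3P = -340 + 4P gives P* = 97, Q* = 48.
Supply starts at P = 85 (where Qs = 0).
PS = ½(97 − 85)(48) = 288.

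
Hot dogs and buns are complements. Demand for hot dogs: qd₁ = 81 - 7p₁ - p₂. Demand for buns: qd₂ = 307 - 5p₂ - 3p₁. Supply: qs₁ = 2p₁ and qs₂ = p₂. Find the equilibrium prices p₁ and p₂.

p₁ = 179/51, p₂ = 840/17

Market 1: 81 - 7p₁ - p₂ = 2p₁ → 9p₁ + p₂ = 81.
Market 2: 6p₂ + 3p₁ = 307.
Eliminating p₂: 6×(1) − 1×(2) gives 51p₁ = 179, so p₁ = 179/51.
Back-substitute into (2): p₂ = (307 − 3×179/51) / 6 = 840/17.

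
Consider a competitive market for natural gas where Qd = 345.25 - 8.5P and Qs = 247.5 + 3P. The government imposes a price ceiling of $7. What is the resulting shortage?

Equilibrium price would be P* = 8.5, so the ceiling at 7 binds.
At P = 7: Qd = 345.25 − 8.5(7) = 285.75, Qs = 247.5 + 3(7) = 268.5.
Shortage = 285.75 − 268.5 = 17.25.

Shortage = 17.25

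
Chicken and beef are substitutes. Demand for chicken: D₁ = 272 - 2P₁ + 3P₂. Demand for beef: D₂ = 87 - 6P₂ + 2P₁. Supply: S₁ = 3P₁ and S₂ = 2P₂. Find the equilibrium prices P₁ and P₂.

Market 1: 272 - 2P₁ + 3P₂ = 3P₁ → 5P₁ - 3P₂ = 272.
Market 2: 8P₂ - 2P₁ = 87.
Eliminating P₂: 8×(1) + 3×(2) gives 34P₁ = 2437, so P₁ = 2437/34.
Back-substitute into (2): P₂ = (87 + 2×2437/34) / 8 = 979/34.

P₁ = 2437/34, P₂ = 979/34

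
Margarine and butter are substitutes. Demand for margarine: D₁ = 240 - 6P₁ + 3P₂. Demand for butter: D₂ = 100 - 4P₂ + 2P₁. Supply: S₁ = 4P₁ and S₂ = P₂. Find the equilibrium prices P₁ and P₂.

Market 1: 240 - 6P₁ + 3P₂ = 4P₁ → 10P₁ - 3P₂ = 240.
Market 2: 5P₂ - 2P₁ = 100.
Eliminating P₂: 5×(1) + 3×(2) gives 44P₁ = 1500, so P₁ = 375/11.
Back-substitute into (2): P₂ = (100 + 2×375/11) / 5 = 370/11.

P₁ = 375/11, P₂ = 370/11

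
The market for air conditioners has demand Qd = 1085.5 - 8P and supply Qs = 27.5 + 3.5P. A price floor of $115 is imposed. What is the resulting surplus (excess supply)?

Surplus = 264.5

Equilibrium price would be P* = 92, so the floor at 115 binds.
At P = 115: Qd = 165.5, Qs = 430.
Surplus = 430 − 165.5 = 264.5.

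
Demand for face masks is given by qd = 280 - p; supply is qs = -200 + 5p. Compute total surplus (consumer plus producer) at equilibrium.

Equilibrium: 280 - p = -200 + 5p gives p* = 80, q* = 200.
Demand choke price: p = 280; supply starts at p = 40.
CS = ½(280 − 80)(200) = 20000; PS = ½(80 − 40)(200) = 4000.

Total surplus = 24000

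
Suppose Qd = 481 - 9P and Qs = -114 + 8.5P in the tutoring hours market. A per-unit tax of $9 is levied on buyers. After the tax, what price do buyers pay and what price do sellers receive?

Buyers pay 1343/35, sellers receive 1028/35

Pre-tax equilibrium: P* = 34, Q* = 175.
Tax on buyers shifts demand to Qd = 481 − 9(P + 9) = 400 - 9P.
400 - 9P = -114 + 8.5P gives seller price Ps = 1028/35; buyers pay Pb = 1028/35 + 9 = 1343/35.
New quantity: Q = 481 − 9(1343/35) = 4748/35.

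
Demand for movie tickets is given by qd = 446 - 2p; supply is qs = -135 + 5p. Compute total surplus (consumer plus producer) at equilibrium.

Total surplus = 27440

Equilibrium: 446 - 2p = -135 + 5p gives p* = 83, q* = 280.
Demand choke price: p = 223; supply starts at p = 27.
CS = ½(223 − 83)(280) = 19600; PS = ½(83 − 27)(280) = 7840.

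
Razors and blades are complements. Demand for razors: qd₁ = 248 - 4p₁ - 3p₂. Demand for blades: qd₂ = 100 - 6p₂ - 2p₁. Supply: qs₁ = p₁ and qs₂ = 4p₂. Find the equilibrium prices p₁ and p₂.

p₁ = 545/11, p₂ = 1/11

Market 1: 248 - 4p₁ - 3p₂ = p₁ → 5p₁ + 3p₂ = 248.
Market 2: 10p₂ + 2p₁ = 100.
Eliminating p₂: 10×(1) − 3×(2) gives 44p₁ = 2180, so p₁ = 545/11.
Back-substitute into (2): p₂ = (100 − 2×545/11) / 10 = 1/11.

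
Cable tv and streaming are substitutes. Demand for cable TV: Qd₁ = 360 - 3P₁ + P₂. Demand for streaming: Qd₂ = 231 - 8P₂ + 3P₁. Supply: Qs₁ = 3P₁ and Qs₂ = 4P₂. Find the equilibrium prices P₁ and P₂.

P₁ = 1517/23, P₂ = 822/23

Market 1: 360 - 3P₁ + P₂ = 3P₁ → 6P₁ - P₂ = 360.
Market 2: 12P₂ - 3P₁ = 231.
Eliminating P₂: 12×(1) + 1×(2) gives 69P₁ = 4551, so P₁ = 1517/23.
Back-substitute into (2): P₂ = (231 + 3×1517/23) / 12 = 822/23.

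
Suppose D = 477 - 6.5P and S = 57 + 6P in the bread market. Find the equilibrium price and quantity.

P* = 33.6, Q* = 258.6

Set D = S: 477 - 6.5P = 57 + 6P.
420 = 12.5P, so P* = 33.6.
Q* = 477 − 6.5(33.6) = 258.6.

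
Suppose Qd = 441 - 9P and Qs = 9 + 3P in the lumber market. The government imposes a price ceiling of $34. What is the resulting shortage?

Equilibrium price would be P* = 36, so the ceiling at 34 binds.
At P = 34: Qd = 441 − 9(34) = 135, Qs = 9 + 3(34) = 111.
Shortage = 135 − 111 = 24.

Shortage = 24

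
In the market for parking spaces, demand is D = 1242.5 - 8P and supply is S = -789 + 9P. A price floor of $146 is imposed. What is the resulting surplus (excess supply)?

Equilibrium price would be P* = 119.5, so the floor at 146 binds.
At P = 146: D = 74.5, S = 525.
Surplus = 525 − 74.5 = 450.5.

Surplus = 450.5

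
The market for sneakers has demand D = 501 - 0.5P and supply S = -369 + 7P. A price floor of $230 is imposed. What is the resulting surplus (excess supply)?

Equilibrium price would be P* = 116, so the floor at 230 binds.
At P = 230: D = 386, S = 1241.
Surplus = 1241 − 386 = 855.

Surplus = 855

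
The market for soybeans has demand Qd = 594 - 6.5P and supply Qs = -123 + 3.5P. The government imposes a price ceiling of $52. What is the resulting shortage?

Equilibrium price would be P* = 71.7, so the ceiling at 52 binds.
At P = 52: Qd = 594 − 6.5(52) = 256, Qs = -123 + 3.5(52) = 59.
Shortage = 256 − 59 = 197.

Shortage = 197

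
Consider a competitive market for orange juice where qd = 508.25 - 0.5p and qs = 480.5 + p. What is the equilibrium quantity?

q* = 499

Set qd = qs: 508.25 - 0.5p = 480.5 + p.
27.75 = 1.5p, so p* = 18.5.
q* = 508.25 − 0.5(18.5) = 499.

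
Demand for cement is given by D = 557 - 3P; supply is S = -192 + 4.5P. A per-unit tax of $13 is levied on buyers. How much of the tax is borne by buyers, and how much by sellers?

Buyers bear $7.8, sellers bear $5.2

Pre-tax equilibrium: P* = 1498/15, Q* = 257.4.
Tax on buyers shifts demand to D = 557 − 3(P + 13) = 518 - 3P.
518 - 3P = -192 + 4.5P gives seller price Ps = 284/3; buyers pay Pb = 284/3 + 13 = 323/3.
New quantity: Q = 557 − 3(323/3) = 234.
Buyer burden = 323/3 − 1498/15 = 7.8; seller burden = 1498/15 − 284/3 = 5.2.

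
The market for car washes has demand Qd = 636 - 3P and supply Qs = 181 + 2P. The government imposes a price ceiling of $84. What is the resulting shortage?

Shortage = 35

Equilibrium price would be P* = 91, so the ceiling at 84 binds.
At P = 84: Qd = 636 − 3(84) = 384, Qs = 181 + 2(84) = 349.
Shortage = 384 − 349 = 35.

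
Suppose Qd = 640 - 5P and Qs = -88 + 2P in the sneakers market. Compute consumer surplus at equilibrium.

Consumer surplus = 1440

Equilibrium: 640 - 5P = -88 + 2P gives P* = 104, Q* = 120.
Demand choke price (Qd = 0): P = 128.
CS = ½(128 − 104)(120) = 1440.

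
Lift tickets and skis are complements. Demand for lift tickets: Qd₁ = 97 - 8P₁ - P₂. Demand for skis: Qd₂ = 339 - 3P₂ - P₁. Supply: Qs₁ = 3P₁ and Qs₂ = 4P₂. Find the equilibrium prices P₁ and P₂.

Market 1: 97 - 8P₁ - P₂ = 3P₁ → 11P₁ + P₂ = 97.
Market 2: 7P₂ + P₁ = 339.
Eliminating P₂: 7×(1) − 1×(2) gives 76P₁ = 340, so P₁ = 85/19.
Back-substitute into (2): P₂ = (339 − 1×85/19) / 7 = 908/19.

P₁ = 85/19, P₂ = 908/19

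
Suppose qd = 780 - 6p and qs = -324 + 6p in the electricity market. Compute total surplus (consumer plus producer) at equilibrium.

Total surplus = 8664

Equilibrium: 780 - 6p = -324 + 6p gives p* = 92, q* = 228.
Demand choke price: p = 130; supply starts at p = 54.
CS = ½(130 − 92)(228) = 4332; PS = ½(92 − 54)(228) = 4332.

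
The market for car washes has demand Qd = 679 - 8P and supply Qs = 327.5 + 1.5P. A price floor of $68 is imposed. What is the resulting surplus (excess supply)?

Equilibrium price would be P* = 37, so the floor at 68 binds.
At P = 68: Qd = 135, Qs = 429.5.
Surplus = 429.5 − 135 = 294.5.

Surplus = 294.5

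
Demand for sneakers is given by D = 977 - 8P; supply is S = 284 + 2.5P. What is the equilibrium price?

P* = 66

Set D = S: 977 - 8P = 284 + 2.5P.
693 = 10.5P, so P* = 66.
Q* = 977 − 8(66) = 449.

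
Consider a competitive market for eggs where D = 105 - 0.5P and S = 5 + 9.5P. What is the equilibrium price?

Set D = S: 105 - 0.5P = 5 + 9.5P.
100 = 10P, so P* = 10.
Q* = 105 − 0.5(10) = 100.

P* = 10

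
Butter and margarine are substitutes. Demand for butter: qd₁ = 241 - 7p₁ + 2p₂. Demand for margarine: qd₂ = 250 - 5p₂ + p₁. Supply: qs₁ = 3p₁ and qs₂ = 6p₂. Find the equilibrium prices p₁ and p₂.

Market 1: 241 - 7p₁ + 2p₂ = 3p₁ → 10p₁ - 2p₂ = 241.
Market 2: 11p₂ - p₁ = 250.
Eliminating p₂: 11×(1) + 2×(2) gives 108p₁ = 3151, so p₁ = 3151/108.
Back-substitute into (2): p₂ = (250 + 1×3151/108) / 11 = 2741/108.

p₁ = 3151/108, p₂ = 2741/108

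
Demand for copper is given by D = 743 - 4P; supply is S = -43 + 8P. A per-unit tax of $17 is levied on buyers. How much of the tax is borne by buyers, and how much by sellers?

Buyers bear 34/3, sellers bear 17/3

Pre-tax equilibrium: P* = 65.5, Q* = 481.
Tax on buyers shifts demand to D = 743 − 4(P + 17) = 675 - 4P.
675 - 4P = -43 + 8P gives seller price Ps = 359/6; buyers pay Pb = 359/6 + 17 = 461/6.
New quantity: Q = 743 − 4(461/6) = 1307/3.
Buyer burden = 461/6 − 65.5 = 34/3; seller burden = 65.5 − 359/6 = 17/3.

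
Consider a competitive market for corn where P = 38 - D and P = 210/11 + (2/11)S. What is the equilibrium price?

Set the two price expressions equal: 38 - Q = 210/11 + (2/11)Q.
208/11 = (13/11)Q, so Q* = 16.
P* = 38 − (1)(16) = 22.

P* = 22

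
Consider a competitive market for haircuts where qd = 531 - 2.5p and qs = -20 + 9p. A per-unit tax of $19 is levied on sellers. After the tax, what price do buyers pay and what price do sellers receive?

Buyers pay 1444/23, sellers receive 1007/23

Pre-tax equilibrium: p* = 1102/23, q* = 9458/23.
Tax on sellers shifts supply to qs = -20 + 9(p − 19) = -191 + 9p.
531 - 2.5p = -191 + 9p gives buyer price pb = 1444/23; sellers receive ps = 1444/23 − 19 = 1007/23.
New quantity: q = 531 − 2.5(1444/23) = 8603/23.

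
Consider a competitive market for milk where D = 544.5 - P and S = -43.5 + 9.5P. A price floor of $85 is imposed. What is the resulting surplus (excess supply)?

Surplus = 304.5

Equilibrium price would be P* = 56, so the floor at 85 binds.
At P = 85: D = 459.5, S = 764.
Surplus = 764 − 459.5 = 304.5.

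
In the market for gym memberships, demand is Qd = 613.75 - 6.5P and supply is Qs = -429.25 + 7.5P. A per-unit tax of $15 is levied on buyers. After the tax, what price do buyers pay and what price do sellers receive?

Buyers pay 2311/28, sellers receive 1891/28

Pre-tax equilibrium: P* = 74.5, Q* = 129.5.
Tax on buyers shifts demand to Qd = 613.75 − 6.5(P + 15) = 516.25 - 6.5P.
516.25 - 6.5P = -429.25 + 7.5P gives seller price Ps = 1891/28; buyers pay Pb = 1891/28 + 15 = 2311/28.
New quantity: Q = 613.75 − 6.5(2311/28) = 4327/56.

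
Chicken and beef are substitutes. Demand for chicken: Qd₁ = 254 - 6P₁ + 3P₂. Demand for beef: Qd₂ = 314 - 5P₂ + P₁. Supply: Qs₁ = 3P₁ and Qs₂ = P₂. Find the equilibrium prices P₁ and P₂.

Market 1: 254 - 6P₁ + 3P₂ = 3P₁ → 9P₁ - 3P₂ = 254.
Market 2: 6P₂ - P₁ = 314.
Eliminating P₂: 6×(1) + 3×(2) gives 51P₁ = 2466, so P₁ = 822/17.
Back-substitute into (2): P₂ = (314 + 1×822/17) / 6 = 3080/51.

P₁ = 822/17, P₂ = 3080/51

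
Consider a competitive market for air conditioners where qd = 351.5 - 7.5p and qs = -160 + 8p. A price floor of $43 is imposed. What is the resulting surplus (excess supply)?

Equilibrium price would be p* = 33, so the floor at 43 binds.
At p = 43: qd = 29, qs = 184.
Surplus = 184 − 29 = 155.

Surplus = 155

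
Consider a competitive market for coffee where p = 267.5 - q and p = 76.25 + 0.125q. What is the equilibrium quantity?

Set the two price expressions equal: 267.5 - q = 76.25 + 0.125q.
191.25 = 1.125q, so q* = 170.
p* = 267.5 − (1)(170) = 97.5.

q* = 170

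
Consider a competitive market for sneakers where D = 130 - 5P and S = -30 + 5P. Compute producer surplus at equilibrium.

Producer surplus = 250

Equilibrium: 130 - 5P = -30 + 5P gives P* = 16, Q* = 50.
Supply starts at P = 6 (where S = 0).
PS = ½(16 − 6)(50) = 250.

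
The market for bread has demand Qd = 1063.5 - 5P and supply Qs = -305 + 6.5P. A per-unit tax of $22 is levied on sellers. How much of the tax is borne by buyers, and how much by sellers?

Buyers bear 286/23, sellers bear 220/23

Pre-tax equilibrium: P* = 119, Q* = 468.5.
Tax on sellers shifts supply to Qs = -305 + 6.5(P − 22) = -448 + 6.5P.
1063.5 - 5P = -448 + 6.5P gives buyer price Pb = 3023/23; sellers receive Ps = 3023/23 − 22 = 2517/23.
New quantity: Q = 1063.5 − 5(3023/23) = 18691/46.
Buyer burden = 3023/23 − 119 = 286/23; seller burden = 119 − 2517/23 = 220/23.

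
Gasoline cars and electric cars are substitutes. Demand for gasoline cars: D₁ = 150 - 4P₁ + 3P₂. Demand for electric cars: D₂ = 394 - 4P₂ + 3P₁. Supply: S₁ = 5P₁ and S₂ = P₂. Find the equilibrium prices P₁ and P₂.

P₁ = 161/3, P₂ = 111

Market 1: 150 - 4P₁ + 3P₂ = 5P₁ → 9P₁ - 3P₂ = 150.
Market 2: 5P₂ - 3P₁ = 394.
Eliminating P₂: 5×(1) + 3×(2) gives 36P₁ = 1932, so P₁ = 161/3.
Back-substitute into (2): P₂ = (394 + 3×161/3) / 5 = 111.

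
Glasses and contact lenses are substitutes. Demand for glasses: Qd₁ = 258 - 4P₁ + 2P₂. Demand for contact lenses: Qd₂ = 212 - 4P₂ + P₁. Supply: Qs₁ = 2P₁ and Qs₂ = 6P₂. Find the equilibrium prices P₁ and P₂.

Market 1: 258 - 4P₁ + 2P₂ = 2P₁ → 6P₁ - 2P₂ = 258.
Market 2: 10P₂ - P₁ = 212.
Eliminating P₂: 10×(1) + 2×(2) gives 58P₁ = 3004, so P₁ = 1502/29.
Back-substitute into (2): P₂ = (212 + 1×1502/29) / 10 = 765/29.

P₁ = 1502/29, P₂ = 765/29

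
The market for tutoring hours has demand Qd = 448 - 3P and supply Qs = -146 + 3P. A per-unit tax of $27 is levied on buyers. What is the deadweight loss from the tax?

Pre-tax equilibrium: P* = 99, Q* = 151.
Tax on buyers shifts demand to Qd = 448 − 3(P + 27) = 367 - 3P.
367 - 3P = -146 + 3P gives seller price Ps = 85.5; buyers pay Pb = 85.5 + 27 = 112.5.
New quantity: Q = 448 − 3(112.5) = 110.5.
DWL = ½ × 27 × (151 − 110.5) = 546.75.

Deadweight loss = 546.75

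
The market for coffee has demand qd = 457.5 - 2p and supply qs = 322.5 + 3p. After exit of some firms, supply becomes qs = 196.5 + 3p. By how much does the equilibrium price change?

Δp = 25.2

Original equilibrium: p* = 27, q* = 403.5.
New equilibrium: 457.5 - 2p = 196.5 + 3p, so 261 = 5p and p' = 52.2; q' = 457.5 − 2(52.2) = 353.1.
Change in price: 52.2 − 27 = 25.2.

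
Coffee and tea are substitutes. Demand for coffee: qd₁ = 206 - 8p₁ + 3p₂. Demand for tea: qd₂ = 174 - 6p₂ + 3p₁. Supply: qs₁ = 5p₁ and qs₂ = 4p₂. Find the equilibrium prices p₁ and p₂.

p₁ = 2582/121, p₂ = 2880/121

Market 1: 206 - 8p₁ + 3p₂ = 5p₁ → 13p₁ - 3p₂ = 206.
Market 2: 10p₂ - 3p₁ = 174.
Eliminating p₂: 10×(1) + 3×(2) gives 121p₁ = 2582, so p₁ = 2582/121.
Back-substitute into (2): p₂ = (174 + 3×2582/121) / 10 = 2880/121.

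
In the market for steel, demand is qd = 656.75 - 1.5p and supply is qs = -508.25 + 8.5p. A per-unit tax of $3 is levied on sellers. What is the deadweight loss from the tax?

Pre-tax equilibrium: p* = 116.5, q* = 482.
Tax on sellers shifts supply to qs = -508.25 + 8.5(p − 3) = -533.75 + 8.5p.
656.75 - 1.5p = -533.75 + 8.5p gives buyer price pb = 119.05; sellers receive ps = 119.05 − 3 = 116.05.
New quantity: q = 656.75 − 1.5(119.05) = 478.175.
DWL = ½ × 3 × (482 − 478.175) = 5.7375.

Deadweight loss = 5.7375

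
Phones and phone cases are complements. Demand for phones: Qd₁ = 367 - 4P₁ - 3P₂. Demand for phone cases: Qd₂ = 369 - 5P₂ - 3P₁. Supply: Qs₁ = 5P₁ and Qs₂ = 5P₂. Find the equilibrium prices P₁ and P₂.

P₁ = 2563/81, P₂ = 740/27

Market 1: 367 - 4P₁ - 3P₂ = 5P₁ → 9P₁ + 3P₂ = 367.
Market 2: 10P₂ + 3P₁ = 369.
Eliminating P₂: 10×(1) − 3×(2) gives 81P₁ = 2563, so P₁ = 2563/81.
Back-substitute into (2): P₂ = (369 − 3×2563/81) / 10 = 740/27.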